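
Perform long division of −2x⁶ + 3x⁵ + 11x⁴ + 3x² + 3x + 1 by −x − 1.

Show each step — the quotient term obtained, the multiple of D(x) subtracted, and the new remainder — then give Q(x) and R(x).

Q(x) = 2x⁵ − 5x⁴ − 6x³ + 6x² − 9x + 6; R(x) = 7

Step 1: lead(−2x⁶ + 3x⁵ + 11x⁴ + 3x² + 3x + 1) ÷ lead(D) = −2x⁶ ÷ −x = 2x⁵. Subtract (2x⁵)·D = −2x⁶ − 2x⁵. Remainder: 5x⁵ + 11x⁴ + 3x² + 3x + 1.
Step 2: lead(5x⁵ + 11x⁴ + 3x² + 3x + 1) ÷ lead(D) = 5x⁵ ÷ −x = −5x⁴. Subtract (−5x⁴)·D = 5x⁵ + 5x⁴. Remainder: 6x⁴ + 3x² + 3x + 1.
Step 3: lead(6x⁴ + 3x² + 3x + 1) ÷ lead(D) = 6x⁴ ÷ −x = −6x³. Subtract (−6x³)·D = 6x⁴ + 6x³. Remainder: −6x³ + 3x² + 3x + 1.
Step 4: lead(−6x³ + 3x² + 3x + 1) ÷ lead(D) = −6x³ ÷ −x = 6x². Subtract (6x²)·D = −6x³ − 6x². Remainder: 9x² + 3x + 1.
Step 5: lead(9x² + 3x + 1) ÷ lead(D) = 9x² ÷ −x = −9x. Subtract (−9x)·D = 9x² + 9x. Remainder: −6x + 1.
Step 6: lead(−6x + 1) ÷ lead(D) = −6x ÷ −x = 6. Subtract (6)·D = −6x − 6. Remainder: 7.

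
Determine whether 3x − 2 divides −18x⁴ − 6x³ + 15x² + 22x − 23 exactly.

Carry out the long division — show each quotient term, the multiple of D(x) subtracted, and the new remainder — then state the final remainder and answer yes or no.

R(x) = −7, so D(x) is not a factor of P(x). no

Step 1: lead(−18x⁴ − 6x³ + 15x² + 22x − 23) ÷ lead(D) = −18x⁴ ÷ 3x = −6x³. Subtract (−6x³)·D = −18x⁴ + 12x³. Remainder: −18x³ + 15x² + 22x − 23.
Step 2: lead(−18x³ + 15x² + 22x − 23) ÷ lead(D) = −18x³ ÷ 3x = −6x². Subtract (−6x²)·D = −18x³ + 12x². Remainder: 3x² + 22x − 23.
Step 3: lead(3x² + 22x − 23) ÷ lead(D) = 3x² ÷ 3x = x. Subtract (x)·D = 3x² − 2x. Remainder: 24x − 23.
Step 4: lead(24x − 23) ÷ lead(D) = 24x ÷ 3x = 8. Subtract (8)·D = 24x − 16. Remainder: −7.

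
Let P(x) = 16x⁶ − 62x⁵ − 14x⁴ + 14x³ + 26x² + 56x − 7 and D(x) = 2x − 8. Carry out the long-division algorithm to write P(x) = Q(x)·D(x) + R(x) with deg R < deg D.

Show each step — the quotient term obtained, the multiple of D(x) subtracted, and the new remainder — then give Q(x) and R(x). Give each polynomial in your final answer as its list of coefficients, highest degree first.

Step 1: lead(16x⁶ − 62x⁵ − 14x⁴ + 14x³ + 26x² + 56x − 7) ÷ lead(D) = 16x⁶ ÷ 2x = 8x⁵. Subtract (8x⁵)·D = 16x⁶ − 64x⁵. Remainder: 2x⁵ − 14x⁴ + 14x³ + 26x² + 56x − 7.
Step 2: lead(2x⁵ − 14x⁴ + 14x³ + 26x² + 56x − 7) ÷ lead(D) = 2x⁵ ÷ 2x = x⁴. Subtract (x⁴)·D = 2x⁵ − 8x⁴. Remainder: −6x⁴ + 14x³ + 26x² + 56x − 7.
Step 3: lead(−6x⁴ + 14x³ + 26x² + 56x − 7) ÷ lead(D) = −6x⁴ ÷ 2x = −3x³. Subtract (−3x³)·D = −6x⁴ + 24x³. Remainder: −10x³ + 26x² + 56x − 7.
Step 4: lead(−10x³ + 26x² + 56x − 7) ÷ lead(D) = −10x³ ÷ 2x = −5x². Subtract (−5x²)·D = −10x³ + 40x². Remainder: −14x² + 56x − 7.
Step 5: lead(−14x² + 56x − 7) ÷ lead(D) = −14x² ÷ 2x = −7x. Subtract (−7x)·D = −14x² + 56x. Remainder: −7.

Q = [8, 1, -3, -5, -7, 0]; R = [-7]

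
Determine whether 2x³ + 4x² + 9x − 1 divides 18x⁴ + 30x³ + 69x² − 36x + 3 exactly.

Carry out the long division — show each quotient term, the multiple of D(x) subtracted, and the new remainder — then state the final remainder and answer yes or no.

Step 1: lead(18x⁴ + 30x³ + 69x² − 36x + 3) ÷ lead(D) = 18x⁴ ÷ 2x³ = 9x. Subtract (9x)·D = 18x⁴ + 36x³ + 81x² − 9x. Remainder: −6x³ − 12x² − 27x + 3.
Step 2: lead(−6x³ − 12x² − 27x + 3) ÷ lead(D) = −6x³ ÷ 2x³ = −3. Subtract (−3)·D = −6x³ − 12x² − 27x + 3. Remainder: 0.

R(x) = 0, so D(x) is a factor of P(x). yes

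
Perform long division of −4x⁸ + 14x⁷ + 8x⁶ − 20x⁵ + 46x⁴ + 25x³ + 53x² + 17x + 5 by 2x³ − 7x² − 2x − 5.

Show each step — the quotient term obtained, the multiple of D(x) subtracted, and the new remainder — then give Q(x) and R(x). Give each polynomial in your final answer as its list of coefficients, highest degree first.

Q = [-2, 0, 2, -8, -3, -1]; R = [0]

Step 1: lead(−4x⁸ + 14x⁷ + 8x⁶ − 20x⁵ + 46x⁴ + 25x³ + 53x² + 17x + 5) ÷ lead(D) = −4x⁸ ÷ 2x³ = −2x⁵. Subtract (−2x⁵)·D = −4x⁸ + 14x⁷ + 4x⁶ + 10x⁵. Remainder: 4x⁶ − 30x⁵ + 46x⁴ + 25x³ + 53x² + 17x + 5.
Step 2: lead(4x⁶ − 30x⁵ + 46x⁴ + 25x³ + 53x² + 17x + 5) ÷ lead(D) = 4x⁶ ÷ 2x³ = 2x³. Subtract (2x³)·D = 4x⁶ − 14x⁵ − 4x⁴ − 10x³. Remainder: −16x⁵ + 50x⁴ + 35x³ + 53x² + 17x + 5.
Step 3: lead(−16x⁵ + 50x⁴ + 35x³ + 53x² + 17x + 5) ÷ lead(D) = −16x⁵ ÷ 2x³ = −8x². Subtract (−8x²)·D = −16x⁵ + 56x⁴ + 16x³ + 40x². Remainder: −6x⁴ + 19x³ + 13x² + 17x + 5.
Step 4: lead(−6x⁴ + 19x³ + 13x² + 17x + 5) ÷ lead(D) = −6x⁴ ÷ 2x³ = −3x. Subtract (−3x)·D = −6x⁴ + 21x³ + 6x² + 15x. Remainder: −2x³ + 7x² + 2x + 5.
Step 5: lead(−2x³ + 7x² + 2x + 5) ÷ lead(D) = −2x³ ÷ 2x³ = −1. Subtract (−1)·D = −2x³ + 7x² + 2x + 5. Remainder: 0.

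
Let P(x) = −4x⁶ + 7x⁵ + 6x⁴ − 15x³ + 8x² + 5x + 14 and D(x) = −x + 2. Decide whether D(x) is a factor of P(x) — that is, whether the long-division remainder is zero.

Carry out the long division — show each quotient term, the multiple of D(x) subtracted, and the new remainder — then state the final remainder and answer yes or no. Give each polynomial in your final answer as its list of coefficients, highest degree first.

R = [0], so D(x) is a factor of P(x). yes

Step 1: lead(−4x⁶ + 7x⁵ + 6x⁴ − 15x³ + 8x² + 5x + 14) ÷ lead(D) = −4x⁶ ÷ −x = 4x⁵. Subtract (4x⁵)·D = −4x⁶ + 8x⁵. Remainder: −x⁵ + 6x⁴ − 15x³ + 8x² + 5x + 14.
Step 2: lead(−x⁵ + 6x⁴ − 15x³ + 8x² + 5x + 14) ÷ lead(D) = −x⁵ ÷ −x = x⁴. Subtract (x⁴)·D = −x⁵ + 2x⁴. Remainder: 4x⁴ − 15x³ + 8x² + 5x + 14.
Step 3: lead(4x⁴ − 15x³ + 8x² + 5x + 14) ÷ lead(D) = 4x⁴ ÷ −x = −4x³. Subtract (−4x³)·D = 4x⁴ − 8x³. Remainder: −7x³ + 8x² + 5x + 14.
Step 4: lead(−7x³ + 8x² + 5x + 14) ÷ lead(D) = −7x³ ÷ −x = 7x². Subtract (7x²)·D = −7x³ + 14x². Remainder: −6x² + 5x + 14.
Step 5: lead(−6x² + 5x + 14) ÷ lead(D) = −6x² ÷ −x = 6x. Subtract (6x)·D = −6x² + 12x. Remainder: −7x + 14.
Step 6: lead(−7x + 14) ÷ lead(D) = −7x ÷ −x = 7. Subtract (7)·D = −7x + 14. Remainder: 0.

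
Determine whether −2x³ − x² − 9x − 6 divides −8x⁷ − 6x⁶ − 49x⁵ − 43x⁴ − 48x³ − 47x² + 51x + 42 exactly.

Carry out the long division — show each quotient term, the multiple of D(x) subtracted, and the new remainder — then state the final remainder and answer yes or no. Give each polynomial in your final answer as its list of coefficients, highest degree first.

Step 1: lead(−8x⁷ − 6x⁶ − 49x⁵ − 43x⁴ − 48x³ − 47x² + 51x + 42) ÷ lead(D) = −8x⁷ ÷ −2x³ = 4x⁴. Subtract (4x⁴)·D = −8x⁷ − 4x⁶ − 36x⁵ − 24x⁴. Remainder: −2x⁶ − 13x⁵ − 19x⁴ − 48x³ − 47x² + 51x + 42.
Step 2: lead(−2x⁶ − 13x⁵ − 19x⁴ − 48x³ − 47x² + 51x + 42) ÷ lead(D) = −2x⁶ ÷ −2x³ = x³. Subtract (x³)·D = −2x⁶ − x⁵ − 9x⁴ − 6x³. Remainder: −12x⁵ − 10x⁴ − 42x³ − 47x² + 51x + 42.
Step 3: lead(−12x⁵ − 10x⁴ − 42x³ − 47x² + 51x + 42) ÷ lead(D) = −12x⁵ ÷ −2x³ = 6x². Subtract (6x²)·D = −12x⁵ − 6x⁴ − 54x³ − 36x². Remainder: −4x⁴ + 12x³ − 11x² + 51x + 42.
Step 4: lead(−4x⁴ + 12x³ − 11x² + 51x + 42) ÷ lead(D) = −4x⁴ ÷ −2x³ = 2x. Subtract (2x)·D = −4x⁴ − 2x³ − 18x² − 12x. Remainder: 14x³ + 7x² + 63x + 42.
Step 5: lead(14x³ + 7x² + 63x + 42) ÷ lead(D) = 14x³ ÷ −2x³ = −7. Subtract (−7)·D = 14x³ + 7x² + 63x + 42. Remainder: 0.

R = [0], so D(x) is a factor of P(x). yes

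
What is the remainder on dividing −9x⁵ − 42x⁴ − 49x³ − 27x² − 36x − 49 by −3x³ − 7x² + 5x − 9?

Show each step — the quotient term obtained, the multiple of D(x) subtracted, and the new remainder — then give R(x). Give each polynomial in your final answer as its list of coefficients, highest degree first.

Step 1: lead(−9x⁵ − 42x⁴ − 49x³ − 27x² − 36x − 49) ÷ lead(D) = −9x⁵ ÷ −3x³ = 3x². Subtract (3x²)·D = −9x⁵ − 21x⁴ + 15x³ − 27x². Remainder: −21x⁴ − 64x³ − 36x − 49.
Step 2: lead(−21x⁴ − 64x³ − 36x − 49) ÷ lead(D) = −21x⁴ ÷ −3x³ = 7x. Subtract (7x)·D = −21x⁴ − 49x³ + 35x² − 63x. Remainder: −15x³ − 35x² + 27x − 49.
Step 3: lead(−15x³ − 35x² + 27x − 49) ÷ lead(D) = −15x³ ÷ −3x³ = 5. Subtract (5)·D = −15x³ − 35x² + 25x − 45. Remainder: 2x − 4.

R = [2, -4]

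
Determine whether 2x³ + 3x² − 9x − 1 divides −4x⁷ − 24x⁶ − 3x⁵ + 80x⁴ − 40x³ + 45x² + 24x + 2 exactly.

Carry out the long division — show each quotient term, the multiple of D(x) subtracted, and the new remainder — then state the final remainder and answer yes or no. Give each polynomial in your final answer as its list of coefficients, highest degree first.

R = [0], so D(x) is a factor of P(x). yes

Step 1: lead(−4x⁷ − 24x⁶ − 3x⁵ + 80x⁴ − 40x³ + 45x² + 24x + 2) ÷ lead(D) = −4x⁷ ÷ 2x³ = −2x⁴. Subtract (−2x⁴)·D = −4x⁷ − 6x⁶ + 18x⁵ + 2x⁴. Remainder: −18x⁶ − 21x⁵ + 78x⁴ − 40x³ + 45x² + 24x + 2.
Step 2: lead(−18x⁶ − 21x⁵ + 78x⁴ − 40x³ + 45x² + 24x + 2) ÷ lead(D) = −18x⁶ ÷ 2x³ = −9x³. Subtract (−9x³)·D = −18x⁶ − 27x⁵ + 81x⁴ + 9x³. Remainder: 6x⁵ − 3x⁴ − 49x³ + 45x² + 24x + 2.
Step 3: lead(6x⁵ − 3x⁴ − 49x³ + 45x² + 24x + 2) ÷ lead(D) = 6x⁵ ÷ 2x³ = 3x². Subtract (3x²)·D = 6x⁵ + 9x⁴ − 27x³ − 3x². Remainder: −12x⁴ − 22x³ + 48x² + 24x + 2.
Step 4: lead(−12x⁴ − 22x³ + 48x² + 24x + 2) ÷ lead(D) = −12x⁴ ÷ 2x³ = −6x. Subtract (−6x)·D = −12x⁴ − 18x³ + 54x² + 6x. Remainder: −4x³ − 6x² + 18x + 2.
Step 5: lead(−4x³ − 6x² + 18x + 2) ÷ lead(D) = −4x³ ÷ 2x³ = −2. Subtract (−2)·D = −4x³ − 6x² + 18x + 2. Remainder: 0.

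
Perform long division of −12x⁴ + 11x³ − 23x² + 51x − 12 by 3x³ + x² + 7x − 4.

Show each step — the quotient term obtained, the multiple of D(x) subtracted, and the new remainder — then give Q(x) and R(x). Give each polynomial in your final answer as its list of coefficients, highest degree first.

Step 1: lead(−12x⁴ + 11x³ − 23x² + 51x − 12) ÷ lead(D) = −12x⁴ ÷ 3x³ = −4x. Subtract (−4x)·D = −12x⁴ − 4x³ − 28x² + 16x. Remainder: 15x³ + 5x² + 35x − 12.
Step 2: lead(15x³ + 5x² + 35x − 12) ÷ lead(D) = 15x³ ÷ 3x³ = 5. Subtract (5)·D = 15x³ + 5x² + 35x − 20. Remainder: 8.

Q = [-4, 5]; R = [8]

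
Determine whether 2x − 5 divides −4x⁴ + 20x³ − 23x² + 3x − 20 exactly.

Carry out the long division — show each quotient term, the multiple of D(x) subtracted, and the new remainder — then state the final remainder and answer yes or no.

Step 1: lead(−4x⁴ + 20x³ − 23x² + 3x − 20) ÷ lead(D) = −4x⁴ ÷ 2x = −2x³. Subtract (−2x³)·D = −4x⁴ + 10x³. Remainder: 10x³ − 23x² + 3x − 20.
Step 2: lead(10x³ − 23x² + 3x − 20) ÷ lead(D) = 10x³ ÷ 2x = 5x². Subtract (5x²)·D = 10x³ − 25x². Remainder: 2x² + 3x − 20.
Step 3: lead(2x² + 3x − 20) ÷ lead(D) = 2x² ÷ 2x = x. Subtract (x)·D = 2x² − 5x. Remainder: 8x − 20.
Step 4: lead(8x − 20) ÷ lead(D) = 8x ÷ 2x = 4. Subtract (4)·D = 8x − 20. Remainder: 0.

R(x) = 0, so D(x) is a factor of P(x). yes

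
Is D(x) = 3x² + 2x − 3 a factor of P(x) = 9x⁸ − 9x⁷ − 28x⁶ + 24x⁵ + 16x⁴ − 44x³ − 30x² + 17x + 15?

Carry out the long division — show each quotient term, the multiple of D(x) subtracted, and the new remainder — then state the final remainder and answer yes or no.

Step 1: lead(9x⁸ − 9x⁷ − 28x⁶ + 24x⁵ + 16x⁴ − 44x³ − 30x² + 17x + 15) ÷ lead(D) = 9x⁸ ÷ 3x² = 3x⁶. Subtract (3x⁶)·D = 9x⁸ + 6x⁷ − 9x⁶. Remainder: −15x⁷ − 19x⁶ + 24x⁵ + 16x⁴ − 44x³ − 30x² + 17x + 15.
Step 2: lead(−15x⁷ − 19x⁶ + 24x⁵ + 16x⁴ − 44x³ − 30x² + 17x + 15) ÷ lead(D) = −15x⁷ ÷ 3x² = −5x⁵. Subtract (−5x⁵)·D = −15x⁷ − 10x⁶ + 15x⁵. Remainder: −9x⁶ + 9x⁵ + 16x⁴ − 44x³ − 30x² + 17x + 15.
Step 3: lead(−9x⁶ + 9x⁵ + 16x⁴ − 44x³ − 30x² + 17x + 15) ÷ lead(D) = −9x⁶ ÷ 3x² = −3x⁴. Subtract (−3x⁴)·D = −9x⁶ − 6x⁵ + 9x⁴. Remainder: 15x⁵ + 7x⁴ − 44x³ − 30x² + 17x + 15.
Step 4: lead(15x⁵ + 7x⁴ − 44x³ − 30x² + 17x + 15) ÷ lead(D) = 15x⁵ ÷ 3x² = 5x³. Subtract (5x³)·D = 15x⁵ + 10x⁴ − 15x³. Remainder: −3x⁴ − 29x³ − 30x² + 17x + 15.
Step 5: lead(−3x⁴ − 29x³ − 30x² + 17x + 15) ÷ lead(D) = −3x⁴ ÷ 3x² = −x². Subtract (−x²)·D = −3x⁴ − 2x³ + 3x². Remainder: −27x³ − 33x² + 17x + 15.
Step 6: lead(−27x³ − 33x² + 17x + 15) ÷ lead(D) = −27x³ ÷ 3x² = −9x. Subtract (−9x)·D = −27x³ − 18x² + 27x. Remainder: −15x² − 10x + 15.
Step 7: lead(−15x² − 10x + 15) ÷ lead(D) = −15x² ÷ 3x² = −5. Subtract (−5)·D = −15x² − 10x + 15. Remainder: 0.

R(x) = 0, so D(x) is a factor of P(x). yes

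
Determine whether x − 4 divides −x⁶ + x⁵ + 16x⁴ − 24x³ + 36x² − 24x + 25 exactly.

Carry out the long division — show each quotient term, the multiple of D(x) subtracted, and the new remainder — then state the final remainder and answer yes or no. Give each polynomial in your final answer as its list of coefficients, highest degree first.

Step 1: lead(−x⁶ + x⁵ + 16x⁴ − 24x³ + 36x² − 24x + 25) ÷ lead(D) = −x⁶ ÷ x = −x⁵. Subtract (−x⁵)·D = −x⁶ + 4x⁵. Remainder: −3x⁵ + 16x⁴ − 24x³ + 36x² − 24x + 25.
Step 2: lead(−3x⁵ + 16x⁴ − 24x³ + 36x² − 24x + 25) ÷ lead(D) = −3x⁵ ÷ x = −3x⁴. Subtract (−3x⁴)·D = −3x⁵ + 12x⁴. Remainder: 4x⁴ − 24x³ + 36x² − 24x + 25.
Step 3: lead(4x⁴ − 24x³ + 36x² − 24x + 25) ÷ lead(D) = 4x⁴ ÷ x = 4x³. Subtract (4x³)·D = 4x⁴ − 16x³. Remainder: −8x³ + 36x² − 24x + 25.
Step 4: lead(−8x³ + 36x² − 24x + 25) ÷ lead(D) = −8x³ ÷ x = −8x². Subtract (−8x²)·D = −8x³ + 32x². Remainder: 4x² − 24x + 25.
Step 5: lead(4x² − 24x + 25) ÷ lead(D) = 4x² ÷ x = 4x. Subtract (4x)·D = 4x² − 16x. Remainder: −8x + 25.
Step 6: lead(−8x + 25) ÷ lead(D) = −8x ÷ x = −8. Subtract (−8)·D = −8x + 32. Remainder: −7.

R = [-7], so D(x) is not a factor of P(x). no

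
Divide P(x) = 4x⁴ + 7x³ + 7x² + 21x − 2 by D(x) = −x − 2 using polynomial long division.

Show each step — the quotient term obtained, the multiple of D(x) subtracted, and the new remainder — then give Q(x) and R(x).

Step 1: lead(4x⁴ + 7x³ + 7x² + 21x − 2) ÷ lead(D) = 4x⁴ ÷ −x = −4x³. Subtract (−4x³)·D = 4x⁴ + 8x³. Remainder: −x³ + 7x² + 21x − 2.
Step 2: lead(−x³ + 7x² + 21x − 2) ÷ lead(D) = −x³ ÷ −x = x². Subtract (x²)·D = −x³ − 2x². Remainder: 9x² + 21x − 2.
Step 3: lead(9x² + 21x − 2) ÷ lead(D) = 9x² ÷ −x = −9x. Subtract (−9x)·D = 9x² + 18x. Remainder: 3x − 2.
Step 4: lead(3x − 2) ÷ lead(D) = 3x ÷ −x = −3. Subtract (−3)·D = 3x + 6. Remainder: −8.

Q(x) = −4x³ + x² − 9x − 3; R(x) = −8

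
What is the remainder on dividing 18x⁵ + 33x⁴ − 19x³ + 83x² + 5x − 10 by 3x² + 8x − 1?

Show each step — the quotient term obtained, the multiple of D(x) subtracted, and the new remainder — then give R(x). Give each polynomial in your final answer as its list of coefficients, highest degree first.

R = [-2, -8]

Step 1: lead(18x⁵ + 33x⁴ − 19x³ + 83x² + 5x − 10) ÷ lead(D) = 18x⁵ ÷ 3x² = 6x³. Subtract (6x³)·D = 18x⁵ + 48x⁴ − 6x³. Remainder: −15x⁴ − 13x³ + 83x² + 5x − 10.
Step 2: lead(−15x⁴ − 13x³ + 83x² + 5x − 10) ÷ lead(D) = −15x⁴ ÷ 3x² = −5x². Subtract (−5x²)·D = −15x⁴ − 40x³ + 5x². Remainder: 27x³ + 78x² + 5x − 10.
Step 3: lead(27x³ + 78x² + 5x − 10) ÷ lead(D) = 27x³ ÷ 3x² = 9x. Subtract (9x)·D = 27x³ + 72x² − 9x. Remainder: 6x² + 14x − 10.
Step 4: lead(6x² + 14x − 10) ÷ lead(D) = 6x² ÷ 3x² = 2. Subtract (2)·D = 6x² + 16x − 2. Remainder: −2x − 8.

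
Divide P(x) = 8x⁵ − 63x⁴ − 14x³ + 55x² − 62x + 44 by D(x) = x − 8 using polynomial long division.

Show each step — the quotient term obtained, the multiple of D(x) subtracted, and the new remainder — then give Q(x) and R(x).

Step 1: lead(8x⁵ − 63x⁴ − 14x³ + 55x² − 62x + 44) ÷ lead(D) = 8x⁵ ÷ x = 8x⁴. Subtract (8x⁴)·D = 8x⁵ − 64x⁴. Remainder: x⁴ − 14x³ + 55x² − 62x + 44.
Step 2: lead(x⁴ − 14x³ + 55x² − 62x + 44) ÷ lead(D) = x⁴ ÷ x = x³. Subtract (x³)·D = x⁴ − 8x³. Remainder: −6x³ + 55x² − 62x + 44.
Step 3: lead(−6x³ + 55x² − 62x + 44) ÷ lead(D) = −6x³ ÷ x = −6x². Subtract (−6x²)·D = −6x³ + 48x². Remainder: 7x² − 62x + 44.
Step 4: lead(7x² − 62x + 44) ÷ lead(D) = 7x² ÷ x = 7x. Subtract (7x)·D = 7x² − 56x. Remainder: −6x + 44.
Step 5: lead(−6x + 44) ÷ lead(D) = −6x ÷ x = −6. Subtract (−6)·D = −6x + 48. Remainder: −4.

Q(x) = 8x⁴ + x³ − 6x² + 7x − 6; R(x) = −4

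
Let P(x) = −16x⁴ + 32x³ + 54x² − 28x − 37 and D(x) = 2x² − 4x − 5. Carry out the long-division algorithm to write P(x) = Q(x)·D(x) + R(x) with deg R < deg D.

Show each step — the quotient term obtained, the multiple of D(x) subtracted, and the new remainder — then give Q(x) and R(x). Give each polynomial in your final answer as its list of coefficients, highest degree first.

Q = [-8, 0, 7]; R = [-2]

Step 1: lead(−16x⁴ + 32x³ + 54x² − 28x − 37) ÷ lead(D) = −16x⁴ ÷ 2x² = −8x². Subtract (−8x²)·D = −16x⁴ + 32x³ + 40x². Remainder: 14x² − 28x − 37.
Step 2: lead(14x² − 28x − 37) ÷ lead(D) = 14x² ÷ 2x² = 7. Subtract (7)·D = 14x² − 28x − 35. Remainder: −2.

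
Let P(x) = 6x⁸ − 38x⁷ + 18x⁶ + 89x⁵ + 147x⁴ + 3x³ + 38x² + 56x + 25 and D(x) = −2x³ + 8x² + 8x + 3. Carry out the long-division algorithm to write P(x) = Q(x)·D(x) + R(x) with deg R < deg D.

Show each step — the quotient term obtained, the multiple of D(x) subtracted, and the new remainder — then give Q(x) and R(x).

Q(x) = −3x⁵ + 7x⁴ + 7x³ + 7x² − 7x + 9; R(x) = x² + 5x − 2

Step 1: lead(6x⁸ − 38x⁷ + 18x⁶ + 89x⁵ + 147x⁴ + 3x³ + 38x² + 56x + 25) ÷ lead(D) = 6x⁸ ÷ −2x³ = −3x⁵. Subtract (−3x⁵)·D = 6x⁸ − 24x⁷ − 24x⁶ − 9x⁵. Remainder: −14x⁷ + 42x⁶ + 98x⁵ + 147x⁴ + 3x³ + 38x² + 56x + 25.
Step 2: lead(−14x⁷ + 42x⁶ + 98x⁵ + 147x⁴ + 3x³ + 38x² + 56x + 25) ÷ lead(D) = −14x⁷ ÷ −2x³ = 7x⁴. Subtract (7x⁴)·D = −14x⁷ + 56x⁶ + 56x⁵ + 21x⁴. Remainder: −14x⁶ + 42x⁵ + 126x⁴ + 3x³ + 38x² + 56x + 25.
Step 3: lead(−14x⁶ + 42x⁵ + 126x⁴ + 3x³ + 38x² + 56x + 25) ÷ lead(D) = −14x⁶ ÷ −2x³ = 7x³. Subtract (7x³)·D = −14x⁶ + 56x⁵ + 56x⁴ + 21x³. Remainder: −14x⁵ + 70x⁴ − 18x³ + 38x² + 56x + 25.
Step 4: lead(−14x⁵ + 70x⁴ − 18x³ + 38x² + 56x + 25) ÷ lead(D) = −14x⁵ ÷ −2x³ = 7x². Subtract (7x²)·D = −14x⁵ + 56x⁴ + 56x³ + 21x². Remainder: 14x⁴ − 74x³ + 17x² + 56x + 25.
Step 5: lead(14x⁴ − 74x³ + 17x² + 56x + 25) ÷ lead(D) = 14x⁴ ÷ −2x³ = −7x. Subtract (−7x)·D = 14x⁴ − 56x³ − 56x² − 21x. Remainder: −18x³ + 73x² + 77x + 25.
Step 6: lead(−18x³ + 73x² + 77x + 25) ÷ lead(D) = −18x³ ÷ −2x³ = 9. Subtract (9)·D = −18x³ + 72x² + 72x + 27. Remainder: x² + 5x − 2.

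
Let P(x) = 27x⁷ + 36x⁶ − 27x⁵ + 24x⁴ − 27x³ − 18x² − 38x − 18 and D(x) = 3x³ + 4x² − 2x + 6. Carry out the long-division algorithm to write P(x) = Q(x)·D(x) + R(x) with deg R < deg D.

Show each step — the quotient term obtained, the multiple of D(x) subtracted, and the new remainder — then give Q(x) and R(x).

Step 1: lead(27x⁷ + 36x⁶ − 27x⁵ + 24x⁴ − 27x³ − 18x² − 38x − 18) ÷ lead(D) = 27x⁷ ÷ 3x³ = 9x⁴. Subtract (9x⁴)·D = 27x⁷ + 36x⁶ − 18x⁵ + 54x⁴. Remainder: −9x⁵ − 30x⁴ − 27x³ − 18x² − 38x − 18.
Step 2: lead(−9x⁵ − 30x⁴ − 27x³ − 18x² − 38x − 18) ÷ lead(D) = −9x⁵ ÷ 3x³ = −3x². Subtract (−3x²)·D = −9x⁵ − 12x⁴ + 6x³ − 18x². Remainder: −18x⁴ − 33x³ − 38x − 18.
Step 3: lead(−18x⁴ − 33x³ − 38x − 18) ÷ lead(D) = −18x⁴ ÷ 3x³ = −6x. Subtract (−6x)·D = −18x⁴ − 24x³ + 12x² − 36x. Remainder: −9x³ − 12x² − 2x − 18.
Step 4: lead(−9x³ − 12x² − 2x − 18) ÷ lead(D) = −9x³ ÷ 3x³ = −3. Subtract (−3)·D = −9x³ − 12x² + 6x − 18. Remainder: −8x.

Q(x) = 9x⁴ − 3x² − 6x − 3; R(x) = −8x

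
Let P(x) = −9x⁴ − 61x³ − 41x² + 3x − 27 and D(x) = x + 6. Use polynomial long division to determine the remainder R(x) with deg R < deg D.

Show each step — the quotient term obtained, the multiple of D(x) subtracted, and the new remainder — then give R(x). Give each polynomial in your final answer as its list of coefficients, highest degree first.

R = [-9]

Step 1: lead(−9x⁴ − 61x³ − 41x² + 3x − 27) ÷ lead(D) = −9x⁴ ÷ x = −9x³. Subtract (−9x³)·D = −9x⁴ − 54x³. Remainder: −7x³ − 41x² + 3x − 27.
Step 2: lead(−7x³ − 41x² + 3x − 27) ÷ lead(D) = −7x³ ÷ x = −7x². Subtract (−7x²)·D = −7x³ − 42x². Remainder: x² + 3x − 27.
Step 3: lead(x² + 3x − 27) ÷ lead(D) = x² ÷ x = x. Subtract (x)·D = x² + 6x. Remainder: −3x − 27.
Step 4: lead(−3x − 27) ÷ lead(D) = −3x ÷ x = −3. Subtract (−3)·D = −3x − 18. Remainder: −9.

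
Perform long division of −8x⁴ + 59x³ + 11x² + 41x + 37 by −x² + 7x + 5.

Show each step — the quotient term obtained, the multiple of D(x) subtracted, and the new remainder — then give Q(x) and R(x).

Q(x) = 8x² − 3x + 8; R(x) = −3

Step 1: lead(−8x⁴ + 59x³ + 11x² + 41x + 37) ÷ lead(D) = −8x⁴ ÷ −x² = 8x². Subtract (8x²)·D = −8x⁴ + 56x³ + 40x². Remainder: 3x³ − 29x² + 41x + 37.
Step 2: lead(3x³ − 29x² + 41x + 37) ÷ lead(D) = 3x³ ÷ −x² = −3x. Subtract (−3x)·D = 3x³ − 21x² − 15x. Remainder: −8x² + 56x + 37.
Step 3: lead(−8x² + 56x + 37) ÷ lead(D) = −8x² ÷ −x² = 8. Subtract (8)·D = −8x² + 56x + 40. Remainder: −3.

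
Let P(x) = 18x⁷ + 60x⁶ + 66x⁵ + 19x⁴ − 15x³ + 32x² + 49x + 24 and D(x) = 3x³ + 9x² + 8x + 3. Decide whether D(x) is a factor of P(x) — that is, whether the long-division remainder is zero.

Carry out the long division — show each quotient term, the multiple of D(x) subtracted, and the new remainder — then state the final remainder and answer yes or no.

R(x) = 0, so D(x) is a factor of P(x). yes

Step 1: lead(18x⁷ + 60x⁶ + 66x⁵ + 19x⁴ − 15x³ + 32x² + 49x + 24) ÷ lead(D) = 18x⁷ ÷ 3x³ = 6x⁴. Subtract (6x⁴)·D = 18x⁷ + 54x⁶ + 48x⁵ + 18x⁴. Remainder: 6x⁶ + 18x⁵ + x⁴ − 15x³ + 32x² + 49x + 24.
Step 2: lead(6x⁶ + 18x⁵ + x⁴ − 15x³ + 32x² + 49x + 24) ÷ lead(D) = 6x⁶ ÷ 3x³ = 2x³. Subtract (2x³)·D = 6x⁶ + 18x⁵ + 16x⁴ + 6x³. Remainder: −15x⁴ − 21x³ + 32x² + 49x + 24.
Step 3: lead(−15x⁴ − 21x³ + 32x² + 49x + 24) ÷ lead(D) = −15x⁴ ÷ 3x³ = −5x. Subtract (−5x)·D = −15x⁴ − 45x³ − 40x² − 15x. Remainder: 24x³ + 72x² + 64x + 24.
Step 4: lead(24x³ + 72x² + 64x + 24) ÷ lead(D) = 24x³ ÷ 3x³ = 8. Subtract (8)·D = 24x³ + 72x² + 64x + 24. Remainder: 0.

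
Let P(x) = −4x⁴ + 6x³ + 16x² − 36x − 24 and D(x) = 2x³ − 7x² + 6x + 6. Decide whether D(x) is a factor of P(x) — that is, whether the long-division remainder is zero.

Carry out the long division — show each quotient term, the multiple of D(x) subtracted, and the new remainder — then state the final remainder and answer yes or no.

Step 1: lead(−4x⁴ + 6x³ + 16x² − 36x − 24) ÷ lead(D) = −4x⁴ ÷ 2x³ = −2x. Subtract (−2x)·D = −4x⁴ + 14x³ − 12x² − 12x. Remainder: −8x³ + 28x² − 24x − 24.
Step 2: lead(−8x³ + 28x² − 24x − 24) ÷ lead(D) = −8x³ ÷ 2x³ = −4. Subtract (−4)·D = −8x³ + 28x² − 24x − 24. Remainder: 0.

R(x) = 0, so D(x) is a factor of P(x). yes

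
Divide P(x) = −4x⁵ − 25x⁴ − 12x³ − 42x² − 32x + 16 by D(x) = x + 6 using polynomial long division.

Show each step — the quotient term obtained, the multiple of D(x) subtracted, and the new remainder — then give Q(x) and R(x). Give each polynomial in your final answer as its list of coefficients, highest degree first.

Step 1: lead(−4x⁵ − 25x⁴ − 12x³ − 42x² − 32x + 16) ÷ lead(D) = −4x⁵ ÷ x = −4x⁴. Subtract (−4x⁴)·D = −4x⁵ − 24x⁴. Remainder: −x⁴ − 12x³ − 42x² − 32x + 16.
Step 2: lead(−x⁴ − 12x³ − 42x² − 32x + 16) ÷ lead(D) = −x⁴ ÷ x = −x³. Subtract (−x³)·D = −x⁴ − 6x³. Remainder: −6x³ − 42x² − 32x + 16.
Step 3: lead(−6x³ − 42x² − 32x + 16) ÷ lead(D) = −6x³ ÷ x = −6x². Subtract (−6x²)·D = −6x³ − 36x². Remainder: −6x² − 32x + 16.
Step 4: lead(−6x² − 32x + 16) ÷ lead(D) = −6x² ÷ x = −6x. Subtract (−6x)·D = −6x² − 36x. Remainder: 4x + 16.
Step 5: lead(4x + 16) ÷ lead(D) = 4x ÷ x = 4. Subtract (4)·D = 4x + 24. Remainder: −8.

Q = [-4, -1, -6, -6, 4]; R = [-8]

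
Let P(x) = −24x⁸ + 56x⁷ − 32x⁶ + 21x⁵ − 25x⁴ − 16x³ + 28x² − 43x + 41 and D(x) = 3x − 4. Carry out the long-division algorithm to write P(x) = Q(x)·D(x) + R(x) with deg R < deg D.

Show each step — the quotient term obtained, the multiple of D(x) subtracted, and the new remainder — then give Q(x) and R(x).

Step 1: lead(−24x⁸ + 56x⁷ − 32x⁶ + 21x⁵ − 25x⁴ − 16x³ + 28x² − 43x + 41) ÷ lead(D) = −24x⁸ ÷ 3x = −8x⁷. Subtract (−8x⁷)·D = −24x⁸ + 32x⁷. Remainder: 24x⁷ − 32x⁶ + 21x⁵ − 25x⁴ − 16x³ + 28x² − 43x + 41.
Step 2: lead(24x⁷ − 32x⁶ + 21x⁵ − 25x⁴ − 16x³ + 28x² − 43x + 41) ÷ lead(D) = 24x⁷ ÷ 3x = 8x⁶. Subtract (8x⁶)·D = 24x⁷ − 32x⁶. Remainder: 21x⁵ − 25x⁴ − 16x³ + 28x² − 43x + 41.
Step 3: lead(21x⁵ − 25x⁴ − 16x³ + 28x² − 43x + 41) ÷ lead(D) = 21x⁵ ÷ 3x = 7x⁴. Subtract (7x⁴)·D = 21x⁵ − 28x⁴. Remainder: 3x⁴ − 16x³ + 28x² − 43x + 41.
Step 4: lead(3x⁴ − 16x³ + 28x² − 43x + 41) ÷ lead(D) = 3x⁴ ÷ 3x = x³. Subtract (x³)·D = 3x⁴ − 4x³. Remainder: −12x³ + 28x² − 43x + 41.
Step 5: lead(−12x³ + 28x² − 43x + 41) ÷ lead(D) = −12x³ ÷ 3x = −4x². Subtract (−4x²)·D = −12x³ + 16x². Remainder: 12x² − 43x + 41.
Step 6: lead(12x² − 43x + 41) ÷ lead(D) = 12x² ÷ 3x = 4x. Subtract (4x)·D = 12x² − 16x. Remainder: −27x + 41.
Step 7: lead(−27x + 41) ÷ lead(D) = −27x ÷ 3x = −9. Subtract (−9)·D = −27x + 36. Remainder: 5.

Q(x) = −8x⁷ + 8x⁶ + 7x⁴ + x³ − 4x² + 4x − 9; R(x) = 5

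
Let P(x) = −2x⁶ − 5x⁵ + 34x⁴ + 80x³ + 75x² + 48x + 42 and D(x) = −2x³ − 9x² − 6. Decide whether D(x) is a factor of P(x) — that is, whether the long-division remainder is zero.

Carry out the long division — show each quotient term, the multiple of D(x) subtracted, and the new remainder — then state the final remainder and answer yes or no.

R(x) = 0, so D(x) is a factor of P(x). yes

Step 1: lead(−2x⁶ − 5x⁵ + 34x⁴ + 80x³ + 75x² + 48x + 42) ÷ lead(D) = −2x⁶ ÷ −2x³ = x³. Subtract (x³)·D = −2x⁶ − 9x⁵ − 6x³. Remainder: 4x⁵ + 34x⁴ + 86x³ + 75x² + 48x + 42.
Step 2: lead(4x⁵ + 34x⁴ + 86x³ + 75x² + 48x + 42) ÷ lead(D) = 4x⁵ ÷ −2x³ = −2x². Subtract (−2x²)·D = 4x⁵ + 18x⁴ + 12x². Remainder: 16x⁴ + 86x³ + 63x² + 48x + 42.
Step 3: lead(16x⁴ + 86x³ + 63x² + 48x + 42) ÷ lead(D) = 16x⁴ ÷ −2x³ = −8x. Subtract (−8x)·D = 16x⁴ + 72x³ + 48x. Remainder: 14x³ + 63x² + 42.
Step 4: lead(14x³ + 63x² + 42) ÷ lead(D) = 14x³ ÷ −2x³ = −7. Subtract (−7)·D = 14x³ + 63x² + 42. Remainder: 0.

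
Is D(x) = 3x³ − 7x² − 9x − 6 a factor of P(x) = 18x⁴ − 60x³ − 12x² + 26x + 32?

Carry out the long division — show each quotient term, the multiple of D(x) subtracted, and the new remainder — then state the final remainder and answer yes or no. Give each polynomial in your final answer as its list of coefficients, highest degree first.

R = [8, -4], so D(x) is not a factor of P(x). no

Step 1: lead(18x⁴ − 60x³ − 12x² + 26x + 32) ÷ lead(D) = 18x⁴ ÷ 3x³ = 6x. Subtract (6x)·D = 18x⁴ − 42x³ − 54x² − 36x. Remainder: −18x³ + 42x² + 62x + 32.
Step 2: lead(−18x³ + 42x² + 62x + 32) ÷ lead(D) = −18x³ ÷ 3x³ = −6. Subtract (−6)·D = −18x³ + 42x² + 54x + 36. Remainder: 8x − 4.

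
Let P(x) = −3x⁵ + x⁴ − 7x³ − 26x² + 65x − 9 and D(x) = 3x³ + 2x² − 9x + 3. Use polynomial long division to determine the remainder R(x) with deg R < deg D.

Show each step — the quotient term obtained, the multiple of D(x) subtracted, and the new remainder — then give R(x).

Step 1: lead(−3x⁵ + x⁴ − 7x³ − 26x² + 65x − 9) ÷ lead(D) = −3x⁵ ÷ 3x³ = −x². Subtract (−x²)·D = −3x⁵ − 2x⁴ + 9x³ − 3x². Remainder: 3x⁴ − 16x³ − 23x² + 65x − 9.
Step 2: lead(3x⁴ − 16x³ − 23x² + 65x − 9) ÷ lead(D) = 3x⁴ ÷ 3x³ = x. Subtract (x)·D = 3x⁴ + 2x³ − 9x² + 3x. Remainder: −18x³ − 14x² + 62x − 9.
Step 3: lead(−18x³ − 14x² + 62x − 9) ÷ lead(D) = −18x³ ÷ 3x³ = −6. Subtract (−6)·D = −18x³ − 12x² + 54x − 18. Remainder: −2x² + 8x + 9.

R(x) = −2x² + 8x + 9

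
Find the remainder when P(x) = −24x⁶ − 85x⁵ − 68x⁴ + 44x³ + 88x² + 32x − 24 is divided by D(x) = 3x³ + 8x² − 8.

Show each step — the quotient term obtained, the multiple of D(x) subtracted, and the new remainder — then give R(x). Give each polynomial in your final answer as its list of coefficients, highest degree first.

Step 1: lead(−24x⁶ − 85x⁵ − 68x⁴ + 44x³ + 88x² + 32x − 24) ÷ lead(D) = −24x⁶ ÷ 3x³ = −8x³. Subtract (−8x³)·D = −24x⁶ − 64x⁵ + 64x³. Remainder: −21x⁵ − 68x⁴ − 20x³ + 88x² + 32x − 24.
Step 2: lead(−21x⁵ − 68x⁴ − 20x³ + 88x² + 32x − 24) ÷ lead(D) = −21x⁵ ÷ 3x³ = −7x². Subtract (−7x²)·D = −21x⁵ − 56x⁴ + 56x². Remainder: −12x⁴ − 20x³ + 32x² + 32x − 24.
Step 3: lead(−12x⁴ − 20x³ + 32x² + 32x − 24) ÷ lead(D) = −12x⁴ ÷ 3x³ = −4x. Subtract (−4x)·D = −12x⁴ − 32x³ + 32x. Remainder: 12x³ + 32x² − 24.
Step 4: lead(12x³ + 32x² − 24) ÷ lead(D) = 12x³ ÷ 3x³ = 4. Subtract (4)·D = 12x³ + 32x² − 32. Remainder: 8.

R = [8]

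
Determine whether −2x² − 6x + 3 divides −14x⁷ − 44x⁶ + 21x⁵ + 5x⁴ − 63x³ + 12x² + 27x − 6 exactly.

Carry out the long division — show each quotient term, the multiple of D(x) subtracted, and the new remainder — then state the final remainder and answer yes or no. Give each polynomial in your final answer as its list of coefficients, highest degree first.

R = [3], so D(x) is not a factor of P(x). no

Step 1: lead(−14x⁷ − 44x⁶ + 21x⁵ + 5x⁴ − 63x³ + 12x² + 27x − 6) ÷ lead(D) = −14x⁷ ÷ −2x² = 7x⁵. Subtract (7x⁵)·D = −14x⁷ − 42x⁶ + 21x⁵. Remainder: −2x⁶ + 5x⁴ − 63x³ + 12x² + 27x − 6.
Step 2: lead(−2x⁶ + 5x⁴ − 63x³ + 12x² + 27x − 6) ÷ lead(D) = −2x⁶ ÷ −2x² = x⁴. Subtract (x⁴)·D = −2x⁶ − 6x⁵ + 3x⁴. Remainder: 6x⁵ + 2x⁴ − 63x³ + 12x² + 27x − 6.
Step 3: lead(6x⁵ + 2x⁴ − 63x³ + 12x² + 27x − 6) ÷ lead(D) = 6x⁵ ÷ −2x² = −3x³. Subtract (−3x³)·D = 6x⁵ + 18x⁴ − 9x³. Remainder: −16x⁴ − 54x³ + 12x² + 27x − 6.
Step 4: lead(−16x⁴ − 54x³ + 12x² + 27x − 6) ÷ lead(D) = −16x⁴ ÷ −2x² = 8x². Subtract (8x²)·D = −16x⁴ − 48x³ + 24x². Remainder: −6x³ − 12x² + 27x − 6.
Step 5: lead(−6x³ − 12x² + 27x − 6) ÷ lead(D) = −6x³ ÷ −2x² = 3x. Subtract (3x)·D = −6x³ − 18x² + 9x. Remainder: 6x² + 18x − 6.
Step 6: lead(6x² + 18x − 6) ÷ lead(D) = 6x² ÷ −2x² = −3. Subtract (−3)·D = 6x² + 18x − 9. Remainder: 3.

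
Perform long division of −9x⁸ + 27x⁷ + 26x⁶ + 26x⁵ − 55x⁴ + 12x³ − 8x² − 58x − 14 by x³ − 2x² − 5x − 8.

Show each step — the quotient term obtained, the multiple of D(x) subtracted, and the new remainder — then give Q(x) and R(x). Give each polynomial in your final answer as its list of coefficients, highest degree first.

Step 1: lead(−9x⁸ + 27x⁷ + 26x⁶ + 26x⁵ − 55x⁴ + 12x³ − 8x² − 58x − 14) ÷ lead(D) = −9x⁸ ÷ x³ = −9x⁵. Subtract (−9x⁵)·D = −9x⁸ + 18x⁷ + 45x⁶ + 72x⁵. Remainder: 9x⁷ − 19x⁶ − 46x⁵ − 55x⁴ + 12x³ − 8x² − 58x − 14.
Step 2: lead(9x⁷ − 19x⁶ − 46x⁵ − 55x⁴ + 12x³ − 8x² − 58x − 14) ÷ lead(D) = 9x⁷ ÷ x³ = 9x⁴. Subtract (9x⁴)·D = 9x⁷ − 18x⁶ − 45x⁵ − 72x⁴. Remainder: −x⁶ − x⁵ + 17x⁴ + 12x³ − 8x² − 58x − 14.
Step 3: lead(−x⁶ − x⁵ + 17x⁴ + 12x³ − 8x² − 58x − 14) ÷ lead(D) = −x⁶ ÷ x³ = −x³. Subtract (−x³)·D = −x⁶ + 2x⁵ + 5x⁴ + 8x³. Remainder: −3x⁵ + 12x⁴ + 4x³ − 8x² − 58x − 14.
Step 4: lead(−3x⁵ + 12x⁴ + 4x³ − 8x² − 58x − 14) ÷ lead(D) = −3x⁵ ÷ x³ = −3x². Subtract (−3x²)·D = −3x⁵ + 6x⁴ + 15x³ + 24x². Remainder: 6x⁴ − 11x³ − 32x² − 58x − 14.
Step 5: lead(6x⁴ − 11x³ − 32x² − 58x − 14) ÷ lead(D) = 6x⁴ ÷ x³ = 6x. Subtract (6x)·D = 6x⁴ − 12x³ − 30x² − 48x. Remainder: x³ − 2x² − 10x − 14.
Step 6: lead(x³ − 2x² − 10x − 14) ÷ lead(D) = x³ ÷ x³ = 1. Subtract (1)·D = x³ − 2x² − 5x − 8. Remainder: −5x − 6.

Q = [-9, 9, -1, -3, 6, 1]; R = [-5, -6]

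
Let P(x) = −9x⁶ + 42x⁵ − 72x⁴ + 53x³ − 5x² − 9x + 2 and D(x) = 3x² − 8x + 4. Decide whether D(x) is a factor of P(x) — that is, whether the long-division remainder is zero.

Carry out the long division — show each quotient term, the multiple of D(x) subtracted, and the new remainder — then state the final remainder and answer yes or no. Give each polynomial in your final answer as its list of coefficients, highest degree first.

R = [3, -2], so D(x) is not a factor of P(x). no

Step 1: lead(−9x⁶ + 42x⁵ − 72x⁴ + 53x³ − 5x² − 9x + 2) ÷ lead(D) = −9x⁶ ÷ 3x² = −3x⁴. Subtract (−3x⁴)·D = −9x⁶ + 24x⁵ − 12x⁴. Remainder: 18x⁵ − 60x⁴ + 53x³ − 5x² − 9x + 2.
Step 2: lead(18x⁵ − 60x⁴ + 53x³ − 5x² − 9x + 2) ÷ lead(D) = 18x⁵ ÷ 3x² = 6x³. Subtract (6x³)·D = 18x⁵ − 48x⁴ + 24x³. Remainder: −12x⁴ + 29x³ − 5x² − 9x + 2.
Step 3: lead(−12x⁴ + 29x³ − 5x² − 9x + 2) ÷ lead(D) = −12x⁴ ÷ 3x² = −4x². Subtract (−4x²)·D = −12x⁴ + 32x³ − 16x². Remainder: −3x³ + 11x² − 9x + 2.
Step 4: lead(−3x³ + 11x² − 9x + 2) ÷ lead(D) = −3x³ ÷ 3x² = −x. Subtract (−x)·D = −3x³ + 8x² − 4x. Remainder: 3x² − 5x + 2.
Step 5: lead(3x² − 5x + 2) ÷ lead(D) = 3x² ÷ 3x² = 1. Subtract (1)·D = 3x² − 8x + 4. Remainder: 3x − 2.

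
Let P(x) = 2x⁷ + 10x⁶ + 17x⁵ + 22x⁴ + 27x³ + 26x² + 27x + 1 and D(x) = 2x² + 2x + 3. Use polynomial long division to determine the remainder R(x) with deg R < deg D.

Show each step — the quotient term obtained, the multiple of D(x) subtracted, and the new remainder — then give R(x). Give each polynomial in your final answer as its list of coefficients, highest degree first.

R = [-8]

Step 1: lead(2x⁷ + 10x⁶ + 17x⁵ + 22x⁴ + 27x³ + 26x² + 27x + 1) ÷ lead(D) = 2x⁷ ÷ 2x² = x⁵. Subtract (x⁵)·D = 2x⁷ + 2x⁶ + 3x⁵. Remainder: 8x⁶ + 14x⁵ + 22x⁴ + 27x³ + 26x² + 27x + 1.
Step 2: lead(8x⁶ + 14x⁵ + 22x⁴ + 27x³ + 26x² + 27x + 1) ÷ lead(D) = 8x⁶ ÷ 2x² = 4x⁴. Subtract (4x⁴)·D = 8x⁶ + 8x⁵ + 12x⁴. Remainder: 6x⁵ + 10x⁴ + 27x³ + 26x² + 27x + 1.
Step 3: lead(6x⁵ + 10x⁴ + 27x³ + 26x² + 27x + 1) ÷ lead(D) = 6x⁵ ÷ 2x² = 3x³. Subtract (3x³)·D = 6x⁵ + 6x⁴ + 9x³. Remainder: 4x⁴ + 18x³ + 26x² + 27x + 1.
Step 4: lead(4x⁴ + 18x³ + 26x² + 27x + 1) ÷ lead(D) = 4x⁴ ÷ 2x² = 2x². Subtract (2x²)·D = 4x⁴ + 4x³ + 6x². Remainder: 14x³ + 20x² + 27x + 1.
Step 5: lead(14x³ + 20x² + 27x + 1) ÷ lead(D) = 14x³ ÷ 2x² = 7x. Subtract (7x)·D = 14x³ + 14x² + 21x. Remainder: 6x² + 6x + 1.
Step 6: lead(6x² + 6x + 1) ÷ lead(D) = 6x² ÷ 2x² = 3. Subtract (3)·D = 6x² + 6x + 9. Remainder: −8.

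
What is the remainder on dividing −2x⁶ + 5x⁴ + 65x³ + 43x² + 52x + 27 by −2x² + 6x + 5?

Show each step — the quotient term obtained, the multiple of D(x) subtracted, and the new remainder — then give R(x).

R(x) = −8

Step 1: lead(−2x⁶ + 5x⁴ + 65x³ + 43x² + 52x + 27) ÷ lead(D) = −2x⁶ ÷ −2x² = x⁴. Subtract (x⁴)·D = −2x⁶ + 6x⁵ + 5x⁴. Remainder: −6x⁵ + 65x³ + 43x² + 52x + 27.
Step 2: lead(−6x⁵ + 65x³ + 43x² + 52x + 27) ÷ lead(D) = −6x⁵ ÷ −2x² = 3x³. Subtract (3x³)·D = −6x⁵ + 18x⁴ + 15x³. Remainder: −18x⁴ + 50x³ + 43x² + 52x + 27.
Step 3: lead(−18x⁴ + 50x³ + 43x² + 52x + 27) ÷ lead(D) = −18x⁴ ÷ −2x² = 9x². Subtract (9x²)·D = −18x⁴ + 54x³ + 45x². Remainder: −4x³ − 2x² + 52x + 27.
Step 4: lead(−4x³ − 2x² + 52x + 27) ÷ lead(D) = −4x³ ÷ −2x² = 2x. Subtract (2x)·D = −4x³ + 12x² + 10x. Remainder: −14x² + 42x + 27.
Step 5: lead(−14x² + 42x + 27) ÷ lead(D) = −14x² ÷ −2x² = 7. Subtract (7)·D = −14x² + 42x + 35. Remainder: −8.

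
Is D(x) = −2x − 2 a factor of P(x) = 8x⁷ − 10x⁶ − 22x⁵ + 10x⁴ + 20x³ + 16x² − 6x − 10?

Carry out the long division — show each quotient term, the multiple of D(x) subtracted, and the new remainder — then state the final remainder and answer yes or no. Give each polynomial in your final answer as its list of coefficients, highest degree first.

R = [6], so D(x) is not a factor of P(x). no

Step 1: lead(8x⁷ − 10x⁶ − 22x⁵ + 10x⁴ + 20x³ + 16x² − 6x − 10) ÷ lead(D) = 8x⁷ ÷ −2x = −4x⁶. Subtract (−4x⁶)·D = 8x⁷ + 8x⁶. Remainder: −18x⁶ − 22x⁵ + 10x⁴ + 20x³ + 16x² − 6x − 10.
Step 2: lead(−18x⁶ − 22x⁵ + 10x⁴ + 20x³ + 16x² − 6x − 10) ÷ lead(D) = −18x⁶ ÷ −2x = 9x⁵. Subtract (9x⁵)·D = −18x⁶ − 18x⁵. Remainder: −4x⁵ + 10x⁴ + 20x³ + 16x² − 6x − 10.
Step 3: lead(−4x⁵ + 10x⁴ + 20x³ + 16x² − 6x − 10) ÷ lead(D) = −4x⁵ ÷ −2x = 2x⁴. Subtract (2x⁴)·D = −4x⁵ − 4x⁴. Remainder: 14x⁴ + 20x³ + 16x² − 6x − 10.
Step 4: lead(14x⁴ + 20x³ + 16x² − 6x − 10) ÷ lead(D) = 14x⁴ ÷ −2x = −7x³. Subtract (−7x³)·D = 14x⁴ + 14x³. Remainder: 6x³ + 16x² − 6x − 10.
Step 5: lead(6x³ + 16x² − 6x − 10) ÷ lead(D) = 6x³ ÷ −2x = −3x². Subtract (−3x²)·D = 6x³ + 6x². Remainder: 10x² − 6x − 10.
Step 6: lead(10x² − 6x − 10) ÷ lead(D) = 10x² ÷ −2x = −5x. Subtract (−5x)·D = 10x² + 10x. Remainder: −16x − 10.
Step 7: lead(−16x − 10) ÷ lead(D) = −16x ÷ −2x = 8. Subtract (8)·D = −16x − 16. Remainder: 6.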